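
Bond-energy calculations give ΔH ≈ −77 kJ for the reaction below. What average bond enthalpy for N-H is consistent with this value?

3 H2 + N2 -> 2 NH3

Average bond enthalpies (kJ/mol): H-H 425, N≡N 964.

D(N-H) ≈ 386 kJ/mol

Let D be the N-H bond energy.
Σ(broken) = 3×425 + 1×964 = 2239
Σ(formed) = 6×D = 6D
ΔH = Σ(broken) − Σ(formed) = (2239) − (6D) = +2239 − 6D
Setting this equal to −77 kJ gives 6D = 2316, so D = 386 kJ/mol.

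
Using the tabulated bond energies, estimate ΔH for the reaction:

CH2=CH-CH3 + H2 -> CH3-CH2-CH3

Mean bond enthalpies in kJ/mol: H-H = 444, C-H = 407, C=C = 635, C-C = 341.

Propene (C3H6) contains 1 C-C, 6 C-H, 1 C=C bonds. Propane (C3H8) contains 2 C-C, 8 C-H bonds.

Bonds broken (reactants):
  C-C: 1 × 341 = 341
  C-H: 6 × 407 = 2442
  C=C: 1 × 635 = 635
  H-H: 1 × 444 = 444
  Σ(broken) = 3862 kJ
Bonds formed (products):
  C-C: 2 × 341 = 682
  C-H: 8 × 407 = 3256
  Σ(formed) = 3938 kJ
ΔH = Σ(broken) − Σ(formed) = 3862 − 3938 = −76 kJ

ΔH ≈ −76 kJ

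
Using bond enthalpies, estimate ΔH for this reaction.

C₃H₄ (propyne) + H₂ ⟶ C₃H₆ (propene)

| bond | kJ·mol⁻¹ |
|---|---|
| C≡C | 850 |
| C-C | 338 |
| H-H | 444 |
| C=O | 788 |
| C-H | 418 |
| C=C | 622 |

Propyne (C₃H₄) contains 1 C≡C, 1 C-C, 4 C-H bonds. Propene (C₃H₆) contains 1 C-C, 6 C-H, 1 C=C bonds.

Bonds broken (reactants):
  C≡C: 1 × 850 = 850
  C-C: 1 × 338 = 338
  C-H: 4 × 418 = 1672
  H-H: 1 × 444 = 444
  Σ(broken) = 3304 kJ
Bonds formed (products):
  C-C: 1 × 338 = 338
  C-H: 6 × 418 = 2508
  C=C: 1 × 622 = 622
  Σ(formed) = 3468 kJ
ΔH = Σ(broken) − Σ(formed) = 3304 − 3468 = −164 kJ

ΔH ≈ −164 kJ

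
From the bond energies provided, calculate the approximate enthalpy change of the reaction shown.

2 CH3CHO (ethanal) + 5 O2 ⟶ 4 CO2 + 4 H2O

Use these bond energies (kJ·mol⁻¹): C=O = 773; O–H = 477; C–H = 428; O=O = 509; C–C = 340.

Bonds broken (reactants):
  C–C: 2 × 340 = 680
  C–H: 8 × 428 = 3424
  C=O: 2 × 773 = 1546
  O=O: 5 × 509 = 2545
  Σ(broken) = 8195 kJ
Bonds formed (products):
  C=O: 8 × 773 = 6184
  O–H: 8 × 477 = 3816
  Σ(formed) = 10000 kJ
ΔH = Σ(broken) − Σ(formed) = 8195 − 10000 = −1805 kJ

ΔH ≈ −1805 kJ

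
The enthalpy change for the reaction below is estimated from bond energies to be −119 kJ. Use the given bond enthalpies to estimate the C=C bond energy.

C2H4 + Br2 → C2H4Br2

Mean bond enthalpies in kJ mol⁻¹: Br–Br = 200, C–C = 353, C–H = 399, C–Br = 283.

Let D be the C=C bond energy.
Σ(broken) = 1×200 + 4×399 + 1×D = 1796 + D
Σ(formed) = 2×283 + 1×353 + 4×399 = 2515
ΔH = Σ(broken) − Σ(formed) = (1796 + D) − (2515) = −719 + D
Setting this equal to −119 kJ gives D = 600 kJ/mol.

D(C=C) ≈ 600 kJ/mol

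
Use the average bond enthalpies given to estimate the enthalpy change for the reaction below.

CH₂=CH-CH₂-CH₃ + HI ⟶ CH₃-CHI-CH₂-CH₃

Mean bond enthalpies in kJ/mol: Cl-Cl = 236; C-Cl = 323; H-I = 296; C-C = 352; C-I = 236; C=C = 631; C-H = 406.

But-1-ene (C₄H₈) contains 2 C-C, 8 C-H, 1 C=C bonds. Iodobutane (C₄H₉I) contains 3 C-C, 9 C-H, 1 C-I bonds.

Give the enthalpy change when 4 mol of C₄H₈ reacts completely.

ΔH = −268 kJ

Bonds broken (reactants):
  C-C: 2 × 352 = 704
  C-H: 8 × 406 = 3248
  C=C: 1 × 631 = 631
  H-I: 1 × 296 = 296
  Σ(broken) = 4879 kJ
Bonds formed (products):
  C-C: 3 × 352 = 1056
  C-H: 9 × 406 = 3654
  C-I: 1 × 236 = 236
  Σ(formed) = 4946 kJ
ΔH = Σ(broken) − Σ(formed) = 4879 − 4946 = −67 kJ
For 4× the reaction as written: 4 × (−67) = −268 kJ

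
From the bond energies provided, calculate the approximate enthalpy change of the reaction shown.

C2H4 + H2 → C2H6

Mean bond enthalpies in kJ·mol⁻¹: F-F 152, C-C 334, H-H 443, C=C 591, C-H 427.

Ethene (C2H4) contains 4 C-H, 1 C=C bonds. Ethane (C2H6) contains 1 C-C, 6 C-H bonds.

Bonds broken (reactants):
  C-H: 4 × 427 = 1708
  C=C: 1 × 591 = 591
  H-H: 1 × 443 = 443
  Σ(broken) = 2742 kJ
Bonds formed (products):
  C-C: 1 × 334 = 334
  C-H: 6 × 427 = 2562
  Σ(formed) = 2896 kJ
ΔH = Σ(broken) − Σ(formed) = 2742 − 2896 = −154 kJ

ΔH ≈ −154 kJ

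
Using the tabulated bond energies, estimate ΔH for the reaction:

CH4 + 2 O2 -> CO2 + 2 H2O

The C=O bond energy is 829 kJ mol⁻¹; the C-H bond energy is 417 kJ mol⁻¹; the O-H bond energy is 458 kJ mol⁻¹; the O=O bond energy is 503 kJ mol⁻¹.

Bonds broken (reactants):
  C-H: 4 × 417 = 1668
  O=O: 2 × 503 = 1006
  Σ(broken) = 2674 kJ
Bonds formed (products):
  C=O: 2 × 829 = 1658
  O-H: 4 × 458 = 1832
  Σ(formed) = 3490 kJ
ΔH = Σ(broken) − Σ(formed) = 2674 − 3490 = −816 kJ

ΔH ≈ −816 kJ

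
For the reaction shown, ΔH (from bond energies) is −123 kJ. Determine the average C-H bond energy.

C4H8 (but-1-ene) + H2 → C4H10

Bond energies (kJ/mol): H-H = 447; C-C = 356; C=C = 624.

Let D be the C-H bond energy.
Σ(broken) = 2×356 + 8×D + 1×624 + 1×447 = 1783 + 8D
Σ(formed) = 3×356 + 10×D = 1068 + 10D
ΔH = Σ(broken) − Σ(formed) = (1783 + 8D) − (1068 + 10D) = +715 − 2D
Setting this equal to −123 kJ gives 2D = 838, so D = 419 kJ/mol.

D(C-H) ≈ 419 kJ/mol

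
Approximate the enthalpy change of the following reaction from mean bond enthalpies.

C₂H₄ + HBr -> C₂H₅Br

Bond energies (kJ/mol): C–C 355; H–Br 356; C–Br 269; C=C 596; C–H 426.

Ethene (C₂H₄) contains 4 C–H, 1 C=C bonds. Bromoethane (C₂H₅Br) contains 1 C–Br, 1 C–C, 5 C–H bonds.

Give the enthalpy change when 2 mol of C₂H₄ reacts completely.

Bonds broken (reactants):
  C–H: 4 × 426 = 1704
  C=C: 1 × 596 = 596
  H–Br: 1 × 356 = 356
  Σ(broken) = 2656 kJ
Bonds formed (products):
  C–Br: 1 × 269 = 269
  C–C: 1 × 355 = 355
  C–H: 5 × 426 = 2130
  Σ(formed) = 2754 kJ
ΔH = Σ(broken) − Σ(formed) = 2656 − 2754 = −98 kJ
For 2× the reaction as written: 2 × (−98) = −196 kJ

ΔH = −196 kJ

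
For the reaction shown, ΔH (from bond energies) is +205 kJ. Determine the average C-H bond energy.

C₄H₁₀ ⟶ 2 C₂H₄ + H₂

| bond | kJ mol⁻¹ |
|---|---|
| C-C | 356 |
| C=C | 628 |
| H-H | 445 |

Let D be the C-H bond energy.
Σ(broken) = 3×356 + 10×D = 1068 + 10D
Σ(formed) = 8×D + 2×628 + 1×445 = 1701 + 8D
ΔH = Σ(broken) − Σ(formed) = (1068 + 10D) − (1701 + 8D) = −633 + 2D
Setting this equal to +205 kJ gives 2D = 838, so D = 419 kJ/mol.

D(C-H) ≈ 419 kJ/mol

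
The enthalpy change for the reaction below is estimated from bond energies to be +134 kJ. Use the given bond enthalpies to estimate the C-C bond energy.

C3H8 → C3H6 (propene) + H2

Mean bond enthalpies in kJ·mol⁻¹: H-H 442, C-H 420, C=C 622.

Let D be the C-C bond energy.
Σ(broken) = 2×D + 8×420 = 3360 + 2D
Σ(formed) = 1×D + 6×420 + 1×622 + 1×442 = 3584 + D
ΔH = Σ(broken) − Σ(formed) = (3360 + 2D) − (3584 + D) = −224 + D
Setting this equal to +134 kJ gives D = 358 kJ/mol.

D(C-C) ≈ 358 kJ/mol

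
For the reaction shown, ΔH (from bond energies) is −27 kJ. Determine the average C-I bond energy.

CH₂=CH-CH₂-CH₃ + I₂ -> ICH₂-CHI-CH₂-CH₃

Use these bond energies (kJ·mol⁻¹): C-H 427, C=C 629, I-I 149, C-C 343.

Let D be the C-I bond energy.
Σ(broken) = 2×343 + 8×427 + 1×629 + 1×149 = 4880
Σ(formed) = 3×343 + 8×427 + 2×D = 4445 + 2D
ΔH = Σ(broken) − Σ(formed) = (4880) − (4445 + 2D) = +435 − 2D
Setting this equal to −27 kJ gives 2D = 462, so D = 231 kJ/mol.

D(C-I) ≈ 231 kJ/mol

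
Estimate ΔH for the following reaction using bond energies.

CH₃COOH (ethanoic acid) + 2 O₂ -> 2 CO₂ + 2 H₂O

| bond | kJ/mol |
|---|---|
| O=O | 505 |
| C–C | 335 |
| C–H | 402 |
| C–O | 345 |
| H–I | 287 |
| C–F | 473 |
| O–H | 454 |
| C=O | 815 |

ΔH ≈ −911 kJ

Bonds broken (reactants):
  C–C: 1 × 335 = 335
  C–H: 3 × 402 = 1206
  C–O: 1 × 345 = 345
  C=O: 1 × 815 = 815
  O–H: 1 × 454 = 454
  O=O: 2 × 505 = 1010
  Σ(broken) = 4165 kJ
Bonds formed (products):
  C=O: 4 × 815 = 3260
  O–H: 4 × 454 = 1816
  Σ(formed) = 5076 kJ
ΔH = Σ(broken) − Σ(formed) = 4165 − 5076 = −911 kJ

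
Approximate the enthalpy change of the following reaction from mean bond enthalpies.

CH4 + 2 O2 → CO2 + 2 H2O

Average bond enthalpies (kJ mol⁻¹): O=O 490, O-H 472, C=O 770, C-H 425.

ΔH ≈ −748 kJ

Bonds broken (reactants):
  C-H: 4 × 425 = 1700
  O=O: 2 × 490 = 980
  Σ(broken) = 2680 kJ
Bonds formed (products):
  C=O: 2 × 770 = 1540
  O-H: 4 × 472 = 1888
  Σ(formed) = 3428 kJ
ΔH = Σ(broken) − Σ(formed) = 2680 − 3428 = −748 kJ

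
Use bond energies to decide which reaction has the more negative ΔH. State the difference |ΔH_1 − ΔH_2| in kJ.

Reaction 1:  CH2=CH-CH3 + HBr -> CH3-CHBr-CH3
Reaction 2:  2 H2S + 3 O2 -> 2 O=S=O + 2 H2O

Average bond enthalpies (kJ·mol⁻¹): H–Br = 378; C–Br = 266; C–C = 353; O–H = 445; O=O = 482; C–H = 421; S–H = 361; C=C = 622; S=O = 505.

Reaction 1:
  Bonds broken (reactants):
    C–C: 1 × 353 = 353
    C–H: 6 × 421 = 2526
    C=C: 1 × 622 = 622
    H–Br: 1 × 378 = 378
    Σ(broken) = 3879 kJ
  Bonds formed (products):
    C–Br: 1 × 266 = 266
    C–C: 2 × 353 = 706
    C–H: 7 × 421 = 2947
    Σ(formed) = 3919 kJ
  ΔH_1 = 3879 − 3919 = −40 kJ
Reaction 2:
  Bonds broken (reactants):
    O=O: 3 × 482 = 1446
    S–H: 4 × 361 = 1444
    Σ(broken) = 2890 kJ
  Bonds formed (products):
    O–H: 4 × 445 = 1780
    S=O: 4 × 505 = 2020
    Σ(formed) = 3800 kJ
  ΔH_2 = 2890 − 3800 = −910 kJ
ΔH_1 − ΔH_2 = +870 kJ, so reaction 2 has the more negative ΔH; |ΔH_1 − ΔH_2| = 870 kJ.

Reaction 2, by 870 kJ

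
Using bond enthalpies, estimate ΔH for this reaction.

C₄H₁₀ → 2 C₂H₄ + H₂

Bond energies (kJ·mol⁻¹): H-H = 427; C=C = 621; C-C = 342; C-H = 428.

ΔH ≈ +213 kJ

Bonds broken (reactants):
  C-C: 3 × 342 = 1026
  C-H: 10 × 428 = 4280
  Σ(broken) = 5306 kJ
Bonds formed (products):
  C-H: 8 × 428 = 3424
  C=C: 2 × 621 = 1242
  H-H: 1 × 427 = 427
  Σ(formed) = 5093 kJ
ΔH = Σ(broken) − Σ(formed) = 5306 − 5093 = +213 kJ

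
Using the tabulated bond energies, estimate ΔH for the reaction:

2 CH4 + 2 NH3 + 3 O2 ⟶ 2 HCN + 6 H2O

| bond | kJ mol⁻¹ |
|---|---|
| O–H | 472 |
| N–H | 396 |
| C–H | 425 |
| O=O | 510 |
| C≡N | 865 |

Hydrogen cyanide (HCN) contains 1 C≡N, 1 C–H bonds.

Bonds broken (reactants):
  C–H: 8 × 425 = 3400
  N–H: 6 × 396 = 2376
  O=O: 3 × 510 = 1530
  Σ(broken) = 7306 kJ
Bonds formed (products):
  C≡N: 2 × 865 = 1730
  C–H: 2 × 425 = 850
  O–H: 12 × 472 = 5664
  Σ(formed) = 8244 kJ
ΔH = Σ(broken) − Σ(formed) = 7306 − 8244 = −938 kJ

ΔH ≈ −938 kJ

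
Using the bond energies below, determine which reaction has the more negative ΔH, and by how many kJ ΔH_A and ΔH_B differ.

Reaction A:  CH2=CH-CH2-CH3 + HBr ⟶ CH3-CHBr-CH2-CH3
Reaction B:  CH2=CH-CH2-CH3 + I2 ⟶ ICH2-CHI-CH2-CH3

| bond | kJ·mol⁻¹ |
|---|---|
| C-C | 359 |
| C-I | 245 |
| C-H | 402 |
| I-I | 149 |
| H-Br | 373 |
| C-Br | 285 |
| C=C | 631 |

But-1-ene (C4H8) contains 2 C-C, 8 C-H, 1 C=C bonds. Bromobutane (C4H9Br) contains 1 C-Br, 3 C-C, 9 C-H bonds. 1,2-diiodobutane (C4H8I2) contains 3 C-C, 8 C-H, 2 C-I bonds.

Reaction A:
  Bonds broken (reactants):
    C-C: 2 × 359 = 718
    C-H: 8 × 402 = 3216
    C=C: 1 × 631 = 631
    H-Br: 1 × 373 = 373
    Σ(broken) = 4938 kJ
  Bonds formed (products):
    C-Br: 1 × 285 = 285
    C-C: 3 × 359 = 1077
    C-H: 9 × 402 = 3618
    Σ(formed) = 4980 kJ
  ΔH_A = 4938 − 4980 = −42 kJ
Reaction B:
  Bonds broken (reactants):
    C-C: 2 × 359 = 718
    C-H: 8 × 402 = 3216
    C=C: 1 × 631 = 631
    I-I: 1 × 149 = 149
    Σ(broken) = 4714 kJ
  Bonds formed (products):
    C-C: 3 × 359 = 1077
    C-H: 8 × 402 = 3216
    C-I: 2 × 245 = 490
    Σ(formed) = 4783 kJ
  ΔH_B = 4714 − 4783 = −69 kJ
ΔH_A − ΔH_B = +27 kJ, so reaction B has the more negative ΔH; |ΔH_A − ΔH_B| = 27 kJ.

Reaction B, by 27 kJ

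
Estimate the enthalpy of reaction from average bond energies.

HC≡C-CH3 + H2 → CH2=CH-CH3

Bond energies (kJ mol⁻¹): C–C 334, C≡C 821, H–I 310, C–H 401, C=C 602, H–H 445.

Bonds broken (reactants):
  C≡C: 1 × 821 = 821
  C–C: 1 × 334 = 334
  C–H: 4 × 401 = 1604
  H–H: 1 × 445 = 445
  Σ(broken) = 3204 kJ
Bonds formed (products):
  C–C: 1 × 334 = 334
  C–H: 6 × 401 = 2406
  C=C: 1 × 602 = 602
  Σ(formed) = 3342 kJ
ΔH = Σ(broken) − Σ(formed) = 3204 − 3342 = −138 kJ

ΔH ≈ −138 kJ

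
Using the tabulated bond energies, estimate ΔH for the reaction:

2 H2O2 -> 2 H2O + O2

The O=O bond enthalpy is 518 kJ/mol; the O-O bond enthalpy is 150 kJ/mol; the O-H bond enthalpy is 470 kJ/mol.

Bonds broken (reactants):
  O-H: 4 × 470 = 1880
  O-O: 2 × 150 = 300
  Σ(broken) = 2180 kJ
Bonds formed (products):
  O-H: 4 × 470 = 1880
  O=O: 1 × 518 = 518
  Σ(formed) = 2398 kJ
ΔH = Σ(broken) − Σ(formed) = 2180 − 2398 = −218 kJ

ΔH ≈ −218 kJ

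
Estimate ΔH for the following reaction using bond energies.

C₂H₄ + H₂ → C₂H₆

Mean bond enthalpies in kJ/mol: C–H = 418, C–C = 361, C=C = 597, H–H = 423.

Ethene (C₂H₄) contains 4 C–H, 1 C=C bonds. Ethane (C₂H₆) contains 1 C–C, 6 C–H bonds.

ΔH ≈ −177 kJ

Bonds broken (reactants):
  C–H: 4 × 418 = 1672
  C=C: 1 × 597 = 597
  H–H: 1 × 423 = 423
  Σ(broken) = 2692 kJ
Bonds formed (products):
  C–C: 1 × 361 = 361
  C–H: 6 × 418 = 2508
  Σ(formed) = 2869 kJ
ΔH = Σ(broken) − Σ(formed) = 2692 − 2869 = −177 kJ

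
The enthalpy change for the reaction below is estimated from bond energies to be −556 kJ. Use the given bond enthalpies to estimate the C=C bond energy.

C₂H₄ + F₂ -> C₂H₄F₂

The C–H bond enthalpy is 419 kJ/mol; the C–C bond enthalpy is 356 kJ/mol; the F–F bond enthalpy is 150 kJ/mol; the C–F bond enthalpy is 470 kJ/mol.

D(C=C) ≈ 590 kJ/mol

Let D be the C=C bond energy.
Σ(broken) = 4×419 + 1×D + 1×150 = 1826 + D
Σ(formed) = 1×356 + 2×470 + 4×419 = 2972
ΔH = Σ(broken) − Σ(formed) = (1826 + D) − (2972) = −1146 + D
Setting this equal to −556 kJ gives D = 590 kJ/mol.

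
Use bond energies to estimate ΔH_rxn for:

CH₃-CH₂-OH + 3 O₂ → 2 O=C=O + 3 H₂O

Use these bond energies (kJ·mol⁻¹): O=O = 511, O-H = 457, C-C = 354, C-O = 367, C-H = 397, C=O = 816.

Bonds broken (reactants):
  C-C: 1 × 354 = 354
  C-H: 5 × 397 = 1985
  C-O: 1 × 367 = 367
  O-H: 1 × 457 = 457
  O=O: 3 × 511 = 1533
  Σ(broken) = 4696 kJ
Bonds formed (products):
  C=O: 4 × 816 = 3264
  O-H: 6 × 457 = 2742
  Σ(formed) = 6006 kJ
ΔH = Σ(broken) − Σ(formed) = 4696 − 6006 = −1310 kJ

ΔH ≈ −1310 kJ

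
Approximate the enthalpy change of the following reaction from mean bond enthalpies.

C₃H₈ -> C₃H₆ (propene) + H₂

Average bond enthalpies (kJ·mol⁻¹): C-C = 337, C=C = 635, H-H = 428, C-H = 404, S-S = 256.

Bonds broken (reactants):
  C-C: 2 × 337 = 674
  C-H: 8 × 404 = 3232
  Σ(broken) = 3906 kJ
Bonds formed (products):
  C-C: 1 × 337 = 337
  C-H: 6 × 404 = 2424
  C=C: 1 × 635 = 635
  H-H: 1 × 428 = 428
  Σ(formed) = 3824 kJ
ΔH = Σ(broken) − Σ(formed) = 3906 − 3824 = +82 kJ

ΔH ≈ +82 kJ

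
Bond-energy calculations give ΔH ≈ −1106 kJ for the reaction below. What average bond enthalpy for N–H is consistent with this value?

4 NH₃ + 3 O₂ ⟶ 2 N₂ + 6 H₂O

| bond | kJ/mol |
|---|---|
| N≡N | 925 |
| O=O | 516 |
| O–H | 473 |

Let D be the N–H bond energy.
Σ(broken) = 12×D + 3×516 = 1548 + 12D
Σ(formed) = 2×925 + 12×473 = 7526
ΔH = Σ(broken) − Σ(formed) = (1548 + 12D) − (7526) = −5978 + 12D
Setting this equal to −1106 kJ gives 12D = 4872, so D = 406 kJ/mol.

D(N–H) ≈ 406 kJ/mol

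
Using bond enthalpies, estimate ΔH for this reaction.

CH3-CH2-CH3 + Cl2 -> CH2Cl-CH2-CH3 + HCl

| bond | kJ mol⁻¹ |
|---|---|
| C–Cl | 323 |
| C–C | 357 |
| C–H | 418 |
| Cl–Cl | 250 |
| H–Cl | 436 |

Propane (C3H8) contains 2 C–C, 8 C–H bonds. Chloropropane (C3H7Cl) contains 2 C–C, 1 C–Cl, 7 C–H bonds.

Bonds broken (reactants):
  C–C: 2 × 357 = 714
  C–H: 8 × 418 = 3344
  Cl–Cl: 1 × 250 = 250
  Σ(broken) = 4308 kJ
Bonds formed (products):
  C–C: 2 × 357 = 714
  C–Cl: 1 × 323 = 323
  C–H: 7 × 418 = 2926
  H–Cl: 1 × 436 = 436
  Σ(formed) = 4399 kJ
ΔH = Σ(broken) − Σ(formed) = 4308 − 4399 = −91 kJ

ΔH ≈ −91 kJ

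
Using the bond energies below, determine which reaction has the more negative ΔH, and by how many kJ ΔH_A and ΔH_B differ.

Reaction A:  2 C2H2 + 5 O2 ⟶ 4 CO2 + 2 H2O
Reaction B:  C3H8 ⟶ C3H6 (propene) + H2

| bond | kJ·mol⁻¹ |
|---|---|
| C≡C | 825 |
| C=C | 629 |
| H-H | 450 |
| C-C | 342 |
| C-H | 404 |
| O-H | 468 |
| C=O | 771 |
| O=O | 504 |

Reaction A, by 2325 kJ

Reaction A:
  Bonds broken (reactants):
    C≡C: 2 × 825 = 1650
    C-H: 4 × 404 = 1616
    O=O: 5 × 504 = 2520
    Σ(broken) = 5786 kJ
  Bonds formed (products):
    C=O: 8 × 771 = 6168
    O-H: 4 × 468 = 1872
    Σ(formed) = 8040 kJ
  ΔH_A = 5786 − 8040 = −2254 kJ
Reaction B:
  Bonds broken (reactants):
    C-C: 2 × 342 = 684
    C-H: 8 × 404 = 3232
    Σ(broken) = 3916 kJ
  Bonds formed (products):
    C-C: 1 × 342 = 342
    C-H: 6 × 404 = 2424
    C=C: 1 × 629 = 629
    H-H: 1 × 450 = 450
    Σ(formed) = 3845 kJ
  ΔH_B = 3916 − 3845 = +71 kJ
ΔH_A − ΔH_B = −2325 kJ, so reaction A has the more negative ΔH; |ΔH_A − ΔH_B| = 2325 kJ.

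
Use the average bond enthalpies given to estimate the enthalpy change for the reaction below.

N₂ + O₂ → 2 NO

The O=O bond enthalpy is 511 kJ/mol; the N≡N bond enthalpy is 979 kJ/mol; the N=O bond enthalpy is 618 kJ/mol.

Bonds broken (reactants):
  N≡N: 1 × 979 = 979
  O=O: 1 × 511 = 511
  Σ(broken) = 1490 kJ
Bonds formed (products):
  N=O: 2 × 618 = 1236
  Σ(formed) = 1236 kJ
ΔH = Σ(broken) − Σ(formed) = 1490 − 1236 = +254 kJ

ΔH ≈ +254 kJ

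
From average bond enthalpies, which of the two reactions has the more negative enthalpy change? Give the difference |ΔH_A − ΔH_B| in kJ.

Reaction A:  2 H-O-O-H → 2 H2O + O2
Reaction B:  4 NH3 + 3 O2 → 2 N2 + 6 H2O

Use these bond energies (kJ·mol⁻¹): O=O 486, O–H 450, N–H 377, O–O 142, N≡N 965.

Reaction A:
  Bonds broken (reactants):
    O–H: 4 × 450 = 1800
    O–O: 2 × 142 = 284
    Σ(broken) = 2084 kJ
  Bonds formed (products):
    O–H: 4 × 450 = 1800
    O=O: 1 × 486 = 486
    Σ(formed) = 2286 kJ
  ΔH_A = 2084 − 2286 = −202 kJ
Reaction B:
  Bonds broken (reactants):
    N–H: 12 × 377 = 4524
    O=O: 3 × 486 = 1458
    Σ(broken) = 5982 kJ
  Bonds formed (products):
    N≡N: 2 × 965 = 1930
    O–H: 12 × 450 = 5400
    Σ(formed) = 7330 kJ
  ΔH_B = 5982 − 7330 = −1348 kJ
ΔH_A − ΔH_B = +1146 kJ, so reaction B has the more negative ΔH; |ΔH_A − ΔH_B| = 1146 kJ.

Reaction B, by 1146 kJ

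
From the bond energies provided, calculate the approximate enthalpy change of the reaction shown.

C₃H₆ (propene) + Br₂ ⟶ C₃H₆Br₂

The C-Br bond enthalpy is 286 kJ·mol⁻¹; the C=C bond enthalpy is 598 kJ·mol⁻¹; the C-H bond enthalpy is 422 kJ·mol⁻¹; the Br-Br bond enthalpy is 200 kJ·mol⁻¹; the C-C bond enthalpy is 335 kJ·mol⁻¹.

Bonds broken (reactants):
  Br-Br: 1 × 200 = 200
  C-C: 1 × 335 = 335
  C-H: 6 × 422 = 2532
  C=C: 1 × 598 = 598
  Σ(broken) = 3665 kJ
Bonds formed (products):
  C-Br: 2 × 286 = 572
  C-C: 2 × 335 = 670
  C-H: 6 × 422 = 2532
  Σ(formed) = 3774 kJ
ΔH = Σ(broken) − Σ(formed) = 3665 − 3774 = −109 kJ

ΔH ≈ −109 kJ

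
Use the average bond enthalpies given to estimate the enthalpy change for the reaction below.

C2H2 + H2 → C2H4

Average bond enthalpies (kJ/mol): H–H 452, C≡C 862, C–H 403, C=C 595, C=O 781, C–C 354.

ΔH ≈ −87 kJ

Bonds broken (reactants):
  C≡C: 1 × 862 = 862
  C–H: 2 × 403 = 806
  H–H: 1 × 452 = 452
  Σ(broken) = 2120 kJ
Bonds formed (products):
  C–H: 4 × 403 = 1612
  C=C: 1 × 595 = 595
  Σ(formed) = 2207 kJ
ΔH = Σ(broken) − Σ(formed) = 2120 − 2207 = −87 kJ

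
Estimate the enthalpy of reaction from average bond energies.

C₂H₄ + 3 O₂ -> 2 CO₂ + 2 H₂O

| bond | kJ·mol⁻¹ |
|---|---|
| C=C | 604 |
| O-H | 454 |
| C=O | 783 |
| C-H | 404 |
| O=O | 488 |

ΔH ≈ −1264 kJ

Bonds broken (reactants):
  C-H: 4 × 404 = 1616
  C=C: 1 × 604 = 604
  O=O: 3 × 488 = 1464
  Σ(broken) = 3684 kJ
Bonds formed (products):
  C=O: 4 × 783 = 3132
  O-H: 4 × 454 = 1816
  Σ(formed) = 4948 kJ
ΔH = Σ(broken) − Σ(formed) = 3684 − 4948 = −1264 kJ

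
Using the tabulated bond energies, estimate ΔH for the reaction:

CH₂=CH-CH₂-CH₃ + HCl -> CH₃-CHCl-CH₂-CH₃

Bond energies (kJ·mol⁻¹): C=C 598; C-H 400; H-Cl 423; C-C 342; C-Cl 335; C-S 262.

Bonds broken (reactants):
  C-C: 2 × 342 = 684
  C-H: 8 × 400 = 3200
  C=C: 1 × 598 = 598
  H-Cl: 1 × 423 = 423
  Σ(broken) = 4905 kJ
Bonds formed (products):
  C-C: 3 × 342 = 1026
  C-Cl: 1 × 335 = 335
  C-H: 9 × 400 = 3600
  Σ(formed) = 4961 kJ
ΔH = Σ(broken) − Σ(formed) = 4905 − 4961 = −56 kJ

ΔH ≈ −56 kJ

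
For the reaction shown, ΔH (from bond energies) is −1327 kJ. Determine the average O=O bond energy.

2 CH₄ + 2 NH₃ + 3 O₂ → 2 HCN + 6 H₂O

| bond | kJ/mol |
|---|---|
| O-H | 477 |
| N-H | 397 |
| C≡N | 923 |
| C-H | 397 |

Let D be the O=O bond energy.
Σ(broken) = 8×397 + 6×397 + 3×D = 5558 + 3D
Σ(formed) = 2×923 + 2×397 + 12×477 = 8364
ΔH = Σ(broken) − Σ(formed) = (5558 + 3D) − (8364) = −2806 + 3D
Setting this equal to −1327 kJ gives 3D = 1479, so D = 493 kJ/mol.

D(O=O) ≈ 493 kJ/mol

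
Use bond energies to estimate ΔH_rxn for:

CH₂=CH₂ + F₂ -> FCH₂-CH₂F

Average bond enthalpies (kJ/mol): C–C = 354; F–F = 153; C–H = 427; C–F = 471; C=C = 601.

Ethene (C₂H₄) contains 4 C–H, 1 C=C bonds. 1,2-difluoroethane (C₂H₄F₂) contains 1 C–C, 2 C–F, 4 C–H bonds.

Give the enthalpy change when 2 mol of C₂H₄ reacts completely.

ΔH = −1084 kJ

Bonds broken (reactants):
  C–H: 4 × 427 = 1708
  C=C: 1 × 601 = 601
  F–F: 1 × 153 = 153
  Σ(broken) = 2462 kJ
Bonds formed (products):
  C–C: 1 × 354 = 354
  C–F: 2 × 471 = 942
  C–H: 4 × 427 = 1708
  Σ(formed) = 3004 kJ
ΔH = Σ(broken) − Σ(formed) = 2462 − 3004 = −542 kJ
For 2× the reaction as written: 2 × (−542) = −1084 kJ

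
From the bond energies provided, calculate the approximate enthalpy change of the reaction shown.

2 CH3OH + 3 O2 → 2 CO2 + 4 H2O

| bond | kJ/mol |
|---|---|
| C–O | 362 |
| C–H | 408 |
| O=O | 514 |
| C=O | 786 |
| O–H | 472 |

Bonds broken (reactants):
  C–H: 6 × 408 = 2448
  C–O: 2 × 362 = 724
  O–H: 2 × 472 = 944
  O=O: 3 × 514 = 1542
  Σ(broken) = 5658 kJ
Bonds formed (products):
  C=O: 4 × 786 = 3144
  O–H: 8 × 472 = 3776
  Σ(formed) = 6920 kJ
ΔH = Σ(broken) − Σ(formed) = 5658 − 6920 = −1262 kJ

ΔH ≈ −1262 kJ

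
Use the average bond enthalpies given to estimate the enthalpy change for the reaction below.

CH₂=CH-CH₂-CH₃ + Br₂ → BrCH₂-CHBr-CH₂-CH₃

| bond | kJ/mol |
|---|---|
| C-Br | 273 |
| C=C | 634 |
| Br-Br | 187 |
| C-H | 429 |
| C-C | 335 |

ΔH ≈ −60 kJ

Bonds broken (reactants):
  Br-Br: 1 × 187 = 187
  C-C: 2 × 335 = 670
  C-H: 8 × 429 = 3432
  C=C: 1 × 634 = 634
  Σ(broken) = 4923 kJ
Bonds formed (products):
  C-Br: 2 × 273 = 546
  C-C: 3 × 335 = 1005
  C-H: 8 × 429 = 3432
  Σ(formed) = 4983 kJ
ΔH = Σ(broken) − Σ(formed) = 4923 − 4983 = −60 kJ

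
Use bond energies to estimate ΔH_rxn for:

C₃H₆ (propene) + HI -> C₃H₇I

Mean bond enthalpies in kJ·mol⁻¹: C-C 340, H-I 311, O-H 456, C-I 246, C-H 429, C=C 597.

ΔH ≈ −107 kJ

Bonds broken (reactants):
  C-C: 1 × 340 = 340
  C-H: 6 × 429 = 2574
  C=C: 1 × 597 = 597
  H-I: 1 × 311 = 311
  Σ(broken) = 3822 kJ
Bonds formed (products):
  C-C: 2 × 340 = 680
  C-H: 7 × 429 = 3003
  C-I: 1 × 246 = 246
  Σ(formed) = 3929 kJ
ΔH = Σ(broken) − Σ(formed) = 3822 − 3929 = −107 kJ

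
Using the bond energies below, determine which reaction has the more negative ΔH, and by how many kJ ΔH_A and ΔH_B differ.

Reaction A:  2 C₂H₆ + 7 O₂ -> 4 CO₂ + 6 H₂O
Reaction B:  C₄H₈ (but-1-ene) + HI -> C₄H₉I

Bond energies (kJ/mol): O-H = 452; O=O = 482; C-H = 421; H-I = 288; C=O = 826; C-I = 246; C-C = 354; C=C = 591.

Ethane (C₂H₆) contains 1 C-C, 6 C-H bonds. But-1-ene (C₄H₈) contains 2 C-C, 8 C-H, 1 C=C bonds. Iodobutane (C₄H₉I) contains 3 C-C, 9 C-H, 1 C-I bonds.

Reaction A:
  Bonds broken (reactants):
    C-C: 2 × 354 = 708
    C-H: 12 × 421 = 5052
    O=O: 7 × 482 = 3374
    Σ(broken) = 9134 kJ
  Bonds formed (products):
    C=O: 8 × 826 = 6608
    O-H: 12 × 452 = 5424
    Σ(formed) = 12032 kJ
  ΔH_A = 9134 − 12032 = −2898 kJ
Reaction B:
  Bonds broken (reactants):
    C-C: 2 × 354 = 708
    C-H: 8 × 421 = 3368
    C=C: 1 × 591 = 591
    H-I: 1 × 288 = 288
    Σ(broken) = 4955 kJ
  Bonds formed (products):
    C-C: 3 × 354 = 1062
    C-H: 9 × 421 = 3789
    C-I: 1 × 246 = 246
    Σ(formed) = 5097 kJ
  ΔH_B = 4955 − 5097 = −142 kJ
ΔH_A − ΔH_B = −2756 kJ, so reaction A has the more negative ΔH; |ΔH_A − ΔH_B| = 2756 kJ.

Reaction A, by 2756 kJ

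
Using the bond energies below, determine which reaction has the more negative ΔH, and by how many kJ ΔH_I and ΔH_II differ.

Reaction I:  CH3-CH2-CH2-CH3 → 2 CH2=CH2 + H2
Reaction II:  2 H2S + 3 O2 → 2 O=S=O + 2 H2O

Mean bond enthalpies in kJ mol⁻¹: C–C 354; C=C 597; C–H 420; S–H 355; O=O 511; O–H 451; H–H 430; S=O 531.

Reaction II, by 1253 kJ

Reaction I:
  Bonds broken (reactants):
    C–C: 3 × 354 = 1062
    C–H: 10 × 420 = 4200
    Σ(broken) = 5262 kJ
  Bonds formed (products):
    C–H: 8 × 420 = 3360
    C=C: 2 × 597 = 1194
    H–H: 1 × 430 = 430
    Σ(formed) = 4984 kJ
  ΔH_I = 5262 − 4984 = +278 kJ
Reaction II:
  Bonds broken (reactants):
    O=O: 3 × 511 = 1533
    S–H: 4 × 355 = 1420
    Σ(broken) = 2953 kJ
  Bonds formed (products):
    O–H: 4 × 451 = 1804
    S=O: 4 × 531 = 2124
    Σ(formed) = 3928 kJ
  ΔH_II = 2953 − 3928 = −975 kJ
ΔH_I − ΔH_II = +1253 kJ, so reaction II has the more negative ΔH; |ΔH_I − ΔH_II| = 1253 kJ.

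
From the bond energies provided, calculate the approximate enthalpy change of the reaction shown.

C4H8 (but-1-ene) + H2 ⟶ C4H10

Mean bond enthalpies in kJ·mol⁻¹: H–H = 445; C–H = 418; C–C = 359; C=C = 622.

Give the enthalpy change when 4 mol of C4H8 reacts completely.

ΔH = −512 kJ

Bonds broken (reactants):
  C–C: 2 × 359 = 718
  C–H: 8 × 418 = 3344
  C=C: 1 × 622 = 622
  H–H: 1 × 445 = 445
  Σ(broken) = 5129 kJ
Bonds formed (products):
  C–C: 3 × 359 = 1077
  C–H: 10 × 418 = 4180
  Σ(formed) = 5257 kJ
ΔH = Σ(broken) − Σ(formed) = 5129 − 5257 = −128 kJ
For 4× the reaction as written: 4 × (−128) = −512 kJ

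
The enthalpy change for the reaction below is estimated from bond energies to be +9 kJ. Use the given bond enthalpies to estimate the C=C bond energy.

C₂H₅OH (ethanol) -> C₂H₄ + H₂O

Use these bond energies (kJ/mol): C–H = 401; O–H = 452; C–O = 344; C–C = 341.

D(C=C) ≈ 625 kJ/mol

Let D be the C=C bond energy.
Σ(broken) = 1×341 + 5×401 + 1×344 + 1×452 = 3142
Σ(formed) = 4×401 + 1×D + 2×452 = 2508 + D
ΔH = Σ(broken) − Σ(formed) = (3142) − (2508 + D) = +634 − D
Setting this equal to +9 kJ gives D = 625 kJ/mol.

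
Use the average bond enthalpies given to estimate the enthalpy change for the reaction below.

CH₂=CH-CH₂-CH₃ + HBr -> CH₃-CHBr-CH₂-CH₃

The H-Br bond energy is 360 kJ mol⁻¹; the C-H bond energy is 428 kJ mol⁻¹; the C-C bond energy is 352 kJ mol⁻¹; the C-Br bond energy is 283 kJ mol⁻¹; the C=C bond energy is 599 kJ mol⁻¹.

Bonds broken (reactants):
  C-C: 2 × 352 = 704
  C-H: 8 × 428 = 3424
  C=C: 1 × 599 = 599
  H-Br: 1 × 360 = 360
  Σ(broken) = 5087 kJ
Bonds formed (products):
  C-Br: 1 × 283 = 283
  C-C: 3 × 352 = 1056
  C-H: 9 × 428 = 3852
  Σ(formed) = 5191 kJ
ΔH = Σ(broken) − Σ(formed) = 5087 − 5191 = −104 kJ

ΔH ≈ −104 kJ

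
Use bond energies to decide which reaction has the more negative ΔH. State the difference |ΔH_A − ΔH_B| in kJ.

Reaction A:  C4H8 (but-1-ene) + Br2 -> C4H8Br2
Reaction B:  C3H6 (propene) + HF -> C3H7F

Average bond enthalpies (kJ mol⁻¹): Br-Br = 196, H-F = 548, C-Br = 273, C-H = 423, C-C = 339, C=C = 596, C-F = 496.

Reaction A:
  Bonds broken (reactants):
    Br-Br: 1 × 196 = 196
    C-C: 2 × 339 = 678
    C-H: 8 × 423 = 3384
    C=C: 1 × 596 = 596
    Σ(broken) = 4854 kJ
  Bonds formed (products):
    C-Br: 2 × 273 = 546
    C-C: 3 × 339 = 1017
    C-H: 8 × 423 = 3384
    Σ(formed) = 4947 kJ
  ΔH_A = 4854 − 4947 = −93 kJ
Reaction B:
  Bonds broken (reactants):
    C-C: 1 × 339 = 339
    C-H: 6 × 423 = 2538
    C=C: 1 × 596 = 596
    H-F: 1 × 548 = 548
    Σ(broken) = 4021 kJ
  Bonds formed (products):
    C-C: 2 × 339 = 678
    C-F: 1 × 496 = 496
    C-H: 7 × 423 = 2961
    Σ(formed) = 4135 kJ
  ΔH_B = 4021 − 4135 = −114 kJ
ΔH_A − ΔH_B = +21 kJ, so reaction B has the more negative ΔH; |ΔH_A − ΔH_B| = 21 kJ.

Reaction B, by 21 kJ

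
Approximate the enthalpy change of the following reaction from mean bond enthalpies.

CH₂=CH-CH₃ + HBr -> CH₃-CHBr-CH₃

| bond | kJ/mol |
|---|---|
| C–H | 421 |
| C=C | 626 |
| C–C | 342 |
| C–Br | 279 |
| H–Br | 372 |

Bonds broken (reactants):
  C–C: 1 × 342 = 342
  C–H: 6 × 421 = 2526
  C=C: 1 × 626 = 626
  H–Br: 1 × 372 = 372
  Σ(broken) = 3866 kJ
Bonds formed (products):
  C–Br: 1 × 279 = 279
  C–C: 2 × 342 = 684
  C–H: 7 × 421 = 2947
  Σ(formed) = 3910 kJ
ΔH = Σ(broken) − Σ(formed) = 3866 − 3910 = −44 kJ

ΔH ≈ −44 kJ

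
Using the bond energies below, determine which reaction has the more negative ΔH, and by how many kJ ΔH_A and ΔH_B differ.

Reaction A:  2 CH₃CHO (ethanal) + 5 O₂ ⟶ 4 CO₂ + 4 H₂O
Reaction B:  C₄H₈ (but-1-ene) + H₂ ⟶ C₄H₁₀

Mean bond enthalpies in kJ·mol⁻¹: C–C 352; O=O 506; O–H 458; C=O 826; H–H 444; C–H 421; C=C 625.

Reaction A, by 1893 kJ

Reaction A:
  Bonds broken (reactants):
    C–C: 2 × 352 = 704
    C–H: 8 × 421 = 3368
    C=O: 2 × 826 = 1652
    O=O: 5 × 506 = 2530
    Σ(broken) = 8254 kJ
  Bonds formed (products):
    C=O: 8 × 826 = 6608
    O–H: 8 × 458 = 3664
    Σ(formed) = 10272 kJ
  ΔH_A = 8254 − 10272 = −2018 kJ
Reaction B:
  Bonds broken (reactants):
    C–C: 2 × 352 = 704
    C–H: 8 × 421 = 3368
    C=C: 1 × 625 = 625
    H–H: 1 × 444 = 444
    Σ(broken) = 5141 kJ
  Bonds formed (products):
    C–C: 3 × 352 = 1056
    C–H: 10 × 421 = 4210
    Σ(formed) = 5266 kJ
  ΔH_B = 5141 − 5266 = −125 kJ
ΔH_A − ΔH_B = −1893 kJ, so reaction A has the more negative ΔH; |ΔH_A − ΔH_B| = 1893 kJ.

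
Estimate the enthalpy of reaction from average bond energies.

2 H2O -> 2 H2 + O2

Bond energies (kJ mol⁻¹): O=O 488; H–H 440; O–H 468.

Bonds broken (reactants):
  O–H: 4 × 468 = 1872
  Σ(broken) = 1872 kJ
Bonds formed (products):
  H–H: 2 × 440 = 880
  O=O: 1 × 488 = 488
  Σ(formed) = 1368 kJ
ΔH = Σ(broken) − Σ(formed) = 1872 − 1368 = +504 kJ

ΔH ≈ +504 kJ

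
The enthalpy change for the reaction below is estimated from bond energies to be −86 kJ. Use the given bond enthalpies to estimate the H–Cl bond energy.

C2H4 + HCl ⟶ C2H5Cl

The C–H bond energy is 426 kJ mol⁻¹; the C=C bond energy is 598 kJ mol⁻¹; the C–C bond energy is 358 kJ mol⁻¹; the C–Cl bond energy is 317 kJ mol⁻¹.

D(H–Cl) ≈ 417 kJ/mol

Let D be the H–Cl bond energy.
Σ(broken) = 4×426 + 1×598 + 1×D = 2302 + D
Σ(formed) = 1×358 + 1×317 + 5×426 = 2805
ΔH = Σ(broken) − Σ(formed) = (2302 + D) − (2805) = −503 + D
Setting this equal to −86 kJ gives D = 417 kJ/mol.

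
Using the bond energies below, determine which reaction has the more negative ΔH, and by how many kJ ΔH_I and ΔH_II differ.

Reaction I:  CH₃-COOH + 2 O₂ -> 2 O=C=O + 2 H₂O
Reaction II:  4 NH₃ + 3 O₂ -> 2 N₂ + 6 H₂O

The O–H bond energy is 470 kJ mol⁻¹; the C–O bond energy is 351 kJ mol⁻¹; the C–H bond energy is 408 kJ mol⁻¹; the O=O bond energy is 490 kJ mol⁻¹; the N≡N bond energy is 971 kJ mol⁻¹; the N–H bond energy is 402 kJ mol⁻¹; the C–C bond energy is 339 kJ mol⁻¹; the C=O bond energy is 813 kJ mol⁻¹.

Reaction I:
  Bonds broken (reactants):
    C–C: 1 × 339 = 339
    C–H: 3 × 408 = 1224
    C–O: 1 × 351 = 351
    C=O: 1 × 813 = 813
    O–H: 1 × 470 = 470
    O=O: 2 × 490 = 980
    Σ(broken) = 4177 kJ
  Bonds formed (products):
    C=O: 4 × 813 = 3252
    O–H: 4 × 470 = 1880
    Σ(formed) = 5132 kJ
  ΔH_I = 4177 − 5132 = −955 kJ
Reaction II:
  Bonds broken (reactants):
    N–H: 12 × 402 = 4824
    O=O: 3 × 490 = 1470
    Σ(broken) = 6294 kJ
  Bonds formed (products):
    N≡N: 2 × 971 = 1942
    O–H: 12 × 470 = 5640
    Σ(formed) = 7582 kJ
  ΔH_II = 6294 − 7582 = −1288 kJ
ΔH_I − ΔH_II = +333 kJ, so reaction II has the more negative ΔH; |ΔH_I − ΔH_II| = 333 kJ.

Reaction II, by 333 kJ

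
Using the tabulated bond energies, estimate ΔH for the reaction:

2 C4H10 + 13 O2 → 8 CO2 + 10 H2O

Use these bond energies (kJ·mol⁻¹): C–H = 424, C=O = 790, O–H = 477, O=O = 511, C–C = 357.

Bonds broken (reactants):
  C–C: 6 × 357 = 2142
  C–H: 20 × 424 = 8480
  O=O: 13 × 511 = 6643
  Σ(broken) = 17265 kJ
Bonds formed (products):
  C=O: 16 × 790 = 12640
  O–H: 20 × 477 = 9540
  Σ(formed) = 22180 kJ
ΔH = Σ(broken) − Σ(formed) = 17265 − 22180 = −4915 kJ

ΔH ≈ −4915 kJ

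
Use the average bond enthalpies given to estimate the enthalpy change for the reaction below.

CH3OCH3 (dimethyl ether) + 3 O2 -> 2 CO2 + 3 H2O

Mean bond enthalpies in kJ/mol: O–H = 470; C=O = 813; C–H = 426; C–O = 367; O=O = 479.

ΔH ≈ −1345 kJ

Bonds broken (reactants):
  C–H: 6 × 426 = 2556
  C–O: 2 × 367 = 734
  O=O: 3 × 479 = 1437
  Σ(broken) = 4727 kJ
Bonds formed (products):
  C=O: 4 × 813 = 3252
  O–H: 6 × 470 = 2820
  Σ(formed) = 6072 kJ
ΔH = Σ(broken) − Σ(formed) = 4727 − 6072 = −1345 kJ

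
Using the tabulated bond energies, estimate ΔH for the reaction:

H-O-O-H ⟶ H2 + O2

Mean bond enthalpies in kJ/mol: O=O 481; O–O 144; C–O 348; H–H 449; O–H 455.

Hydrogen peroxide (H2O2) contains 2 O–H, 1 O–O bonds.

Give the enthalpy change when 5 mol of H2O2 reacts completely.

Bonds broken (reactants):
  O–H: 2 × 455 = 910
  O–O: 1 × 144 = 144
  Σ(broken) = 1054 kJ
Bonds formed (products):
  H–H: 1 × 449 = 449
  O=O: 1 × 481 = 481
  Σ(formed) = 930 kJ
ΔH = Σ(broken) − Σ(formed) = 1054 − 930 = +124 kJ
For 5× the reaction as written: 5 × (+124) = +620 kJ

ΔH = +620 kJ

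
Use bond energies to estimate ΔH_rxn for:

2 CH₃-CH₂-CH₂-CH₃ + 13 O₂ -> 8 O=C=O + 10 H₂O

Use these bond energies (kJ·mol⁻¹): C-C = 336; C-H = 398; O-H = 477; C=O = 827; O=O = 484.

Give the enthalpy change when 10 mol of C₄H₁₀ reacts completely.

ΔH = −32520 kJ

Bonds broken (reactants):
  C-C: 6 × 336 = 2016
  C-H: 20 × 398 = 7960
  O=O: 13 × 484 = 6292
  Σ(broken) = 16268 kJ
Bonds formed (products):
  C=O: 16 × 827 = 13232
  O-H: 20 × 477 = 9540
  Σ(formed) = 22772 kJ
ΔH = Σ(broken) − Σ(formed) = 16268 − 22772 = −6504 kJ
For 5× the reaction as written: 5 × (−6504) = −32520 kJ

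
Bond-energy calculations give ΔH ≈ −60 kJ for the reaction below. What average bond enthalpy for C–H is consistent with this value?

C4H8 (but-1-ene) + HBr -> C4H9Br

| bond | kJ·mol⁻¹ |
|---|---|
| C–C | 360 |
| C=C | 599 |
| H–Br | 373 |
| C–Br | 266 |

D(C–H) ≈ 406 kJ/mol

Let D be the C–H bond energy.
Σ(broken) = 2×360 + 8×D + 1×599 + 1×373 = 1692 + 8D
Σ(formed) = 1×266 + 3×360 + 9×D = 1346 + 9D
ΔH = Σ(broken) − Σ(formed) = (1692 + 8D) − (1346 + 9D) = +346 − D
Setting this equal to −60 kJ gives D = 406 kJ/mol.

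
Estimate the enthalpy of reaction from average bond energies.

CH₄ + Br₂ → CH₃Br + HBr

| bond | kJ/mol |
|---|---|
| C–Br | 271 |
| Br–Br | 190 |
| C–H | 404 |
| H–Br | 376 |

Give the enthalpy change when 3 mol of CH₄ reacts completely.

ΔH = −159 kJ

Bonds broken (reactants):
  Br–Br: 1 × 190 = 190
  C–H: 4 × 404 = 1616
  Σ(broken) = 1806 kJ
Bonds formed (products):
  C–Br: 1 × 271 = 271
  C–H: 3 × 404 = 1212
  H–Br: 1 × 376 = 376
  Σ(formed) = 1859 kJ
ΔH = Σ(broken) − Σ(formed) = 1806 − 1859 = −53 kJ
For 3× the reaction as written: 3 × (−53) = −159 kJ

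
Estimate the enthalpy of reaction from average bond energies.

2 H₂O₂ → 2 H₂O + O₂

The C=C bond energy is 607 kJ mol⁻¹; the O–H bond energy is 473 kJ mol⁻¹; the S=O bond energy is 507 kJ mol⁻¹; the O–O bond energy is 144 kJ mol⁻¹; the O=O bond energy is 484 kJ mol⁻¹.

Bonds broken (reactants):
  O–H: 4 × 473 = 1892
  O–O: 2 × 144 = 288
  Σ(broken) = 2180 kJ
Bonds formed (products):
  O–H: 4 × 473 = 1892
  O=O: 1 × 484 = 484
  Σ(formed) = 2376 kJ
ΔH = Σ(broken) − Σ(formed) = 2180 − 2376 = −196 kJ

ΔH ≈ −196 kJ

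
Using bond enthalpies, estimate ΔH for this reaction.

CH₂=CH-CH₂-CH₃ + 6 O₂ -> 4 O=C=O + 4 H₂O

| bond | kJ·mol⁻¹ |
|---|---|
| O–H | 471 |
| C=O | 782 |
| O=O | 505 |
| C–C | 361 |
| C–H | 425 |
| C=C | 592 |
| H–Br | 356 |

ΔH ≈ −2280 kJ

Bonds broken (reactants):
  C–C: 2 × 361 = 722
  C–H: 8 × 425 = 3400
  C=C: 1 × 592 = 592
  O=O: 6 × 505 = 3030
  Σ(broken) = 7744 kJ
Bonds formed (products):
  C=O: 8 × 782 = 6256
  O–H: 8 × 471 = 3768
  Σ(formed) = 10024 kJ
ΔH = Σ(broken) − Σ(formed) = 7744 − 10024 = −2280 kJ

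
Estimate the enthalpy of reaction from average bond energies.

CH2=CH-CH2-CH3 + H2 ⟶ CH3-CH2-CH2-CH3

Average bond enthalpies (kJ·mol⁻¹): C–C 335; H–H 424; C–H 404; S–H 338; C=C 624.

Bonds broken (reactants):
  C–C: 2 × 335 = 670
  C–H: 8 × 404 = 3232
  C=C: 1 × 624 = 624
  H–H: 1 × 424 = 424
  Σ(broken) = 4950 kJ
Bonds formed (products):
  C–C: 3 × 335 = 1005
  C–H: 10 × 404 = 4040
  Σ(formed) = 5045 kJ
ΔH = Σ(broken) − Σ(formed) = 4950 − 5045 = −95 kJ

ΔH ≈ −95 kJ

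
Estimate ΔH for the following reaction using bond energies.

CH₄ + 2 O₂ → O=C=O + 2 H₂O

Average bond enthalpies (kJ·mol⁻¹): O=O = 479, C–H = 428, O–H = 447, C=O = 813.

Bonds broken (reactants):
  C–H: 4 × 428 = 1712
  O=O: 2 × 479 = 958
  Σ(broken) = 2670 kJ
Bonds formed (products):
  C=O: 2 × 813 = 1626
  O–H: 4 × 447 = 1788
  Σ(formed) = 3414 kJ
ΔH = Σ(broken) − Σ(formed) = 2670 − 3414 = −744 kJ

ΔH ≈ −744 kJ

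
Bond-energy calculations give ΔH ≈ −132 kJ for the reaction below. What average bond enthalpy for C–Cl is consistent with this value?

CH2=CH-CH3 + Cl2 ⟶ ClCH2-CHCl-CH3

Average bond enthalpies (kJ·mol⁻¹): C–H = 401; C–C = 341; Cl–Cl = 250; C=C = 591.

D(C–Cl) ≈ 316 kJ/mol

Let D be the C–Cl bond energy.
Σ(broken) = 1×341 + 6×401 + 1×591 + 1×250 = 3588
Σ(formed) = 2×341 + 2×D + 6×401 = 3088 + 2D
ΔH = Σ(broken) − Σ(formed) = (3588) − (3088 + 2D) = +500 − 2D
Setting this equal to −132 kJ gives 2D = 632, so D = 316 kJ/mol.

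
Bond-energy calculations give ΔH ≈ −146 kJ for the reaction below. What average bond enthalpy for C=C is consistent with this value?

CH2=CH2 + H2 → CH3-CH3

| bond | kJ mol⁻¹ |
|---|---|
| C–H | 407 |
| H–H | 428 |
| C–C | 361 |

Let D be the C=C bond energy.
Σ(broken) = 4×407 + 1×D + 1×428 = 2056 + D
Σ(formed) = 1×361 + 6×407 = 2803
ΔH = Σ(broken) − Σ(formed) = (2056 + D) − (2803) = −747 + D
Setting this equal to −146 kJ gives D = 601 kJ/mol.

D(C=C) ≈ 601 kJ/mol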